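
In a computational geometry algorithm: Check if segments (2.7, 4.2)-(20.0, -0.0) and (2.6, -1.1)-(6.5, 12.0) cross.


Cross products: d1=19.36, d2=-223.65, d3=-92.11, d4=150.9
d1*d2 < 0 and d3*d4 < 0? yes

Yes, they intersect


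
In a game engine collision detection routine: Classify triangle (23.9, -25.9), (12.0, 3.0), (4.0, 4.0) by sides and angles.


Side lengths squared: AB^2=976.82, BC^2=65, CA^2=1290.02
Sorted: [65, 976.82, 1290.02]
By sides: Scalene, By angles: Obtuse

Scalene, Obtuse


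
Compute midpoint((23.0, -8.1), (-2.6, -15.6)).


M = ((23+(-2.6))/2, ((-8.1)+(-15.6))/2)
= (10.2, -11.85)

(10.2, -11.85)


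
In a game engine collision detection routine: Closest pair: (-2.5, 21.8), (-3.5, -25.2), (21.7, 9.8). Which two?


d(P0,P1) = 47.0106, d(P0,P2) = 27.0118, d(P1,P2) = 43.1282
Closest: P0 and P2

Closest pair: (-2.5, 21.8) and (21.7, 9.8), distance = 27.0118


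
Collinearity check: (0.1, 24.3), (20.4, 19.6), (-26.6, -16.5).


Cross product: (20.4-0.1)*((-16.5)-24.3) - (19.6-24.3)*((-26.6)-0.1)
= -953.73

No, not collinear


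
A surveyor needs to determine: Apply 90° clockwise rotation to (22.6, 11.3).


90° CW: (x,y) -> (y, -x)
(22.6,11.3) -> (11.3, -22.6)

(11.3, -22.6)


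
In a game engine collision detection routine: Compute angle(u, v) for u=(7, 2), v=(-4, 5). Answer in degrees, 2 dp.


u.v = -18, |u| = sqrt(53) = 7.2801, |v| = sqrt(41) = 6.4031
cos(theta) = u.v/(|u||v|) = -18/sqrt(2173) = -0.386138
theta = acos(-0.386138) = 112.71 degrees

112.71 degrees


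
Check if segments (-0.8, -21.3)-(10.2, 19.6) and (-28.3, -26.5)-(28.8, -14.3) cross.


Cross products: d1=-38.58, d2=2162.61, d3=1067.55, d4=-1133.64
d1*d2 < 0 and d3*d4 < 0? yes

Yes, they intersect


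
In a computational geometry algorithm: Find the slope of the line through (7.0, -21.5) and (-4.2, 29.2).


slope = (y2-y1)/(x2-x1) = (29.2-(-21.5))/((-4.2)-7) = 50.7/(-11.2) = -4.5268

-4.5268


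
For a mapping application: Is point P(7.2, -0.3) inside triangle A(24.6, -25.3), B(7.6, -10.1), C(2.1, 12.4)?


Cross products: AB x AP = -160.52, BC x BP = -44.9, CA x CP = -93.48
All same sign? yes

Yes, inside


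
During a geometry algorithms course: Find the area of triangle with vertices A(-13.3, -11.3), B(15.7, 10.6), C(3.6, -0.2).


Area = |x_A(y_B-y_C) + x_B(y_C-y_A) + x_C(y_A-y_B)|/2
= |(-143.64) + 174.27 + (-78.84)|/2
= 48.21/2 = 24.105

24.105


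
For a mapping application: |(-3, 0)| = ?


|u| = sqrt((-3)^2 + 0^2) = sqrt(9) = 3

3


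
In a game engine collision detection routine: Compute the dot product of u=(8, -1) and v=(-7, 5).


u . v = u_x*v_x + u_y*v_y = 8*(-7) + (-1)*5
= (-56) + (-5) = -61

-61


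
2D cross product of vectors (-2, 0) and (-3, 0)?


u x v = u_x*v_y - u_y*v_x = (-2)*0 - 0*(-3)
= 0 - 0 = 0

0


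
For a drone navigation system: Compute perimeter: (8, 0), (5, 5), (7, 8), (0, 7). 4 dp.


Sides: (8, 0)->(5, 5): sqrt(34) = 5.830952, (5, 5)->(7, 8): sqrt(13) = 3.605551, (7, 8)->(0, 7): sqrt(50) = 7.071068, (0, 7)->(8, 0): sqrt(113) = 10.630146
Sum = 27.137717
Perimeter = 27.1377

27.1377


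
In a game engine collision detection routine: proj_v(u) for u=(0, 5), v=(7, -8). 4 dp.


u.v = -40, |v| = sqrt(113) = 10.6301
Scalar projection = u.v / |v| = -40 / sqrt(113) = -3.7629

-3.7629


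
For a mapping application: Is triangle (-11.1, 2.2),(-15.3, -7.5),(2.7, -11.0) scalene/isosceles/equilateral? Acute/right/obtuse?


Side lengths squared: AB^2=111.73, BC^2=336.25, CA^2=364.68
Sorted: [111.73, 336.25, 364.68]
By sides: Scalene, By angles: Acute

Scalene, Acute


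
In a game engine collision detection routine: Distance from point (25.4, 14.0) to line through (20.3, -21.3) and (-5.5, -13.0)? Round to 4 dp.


|cross product| = 953.07
|line direction| = sqrt(734.53) = 27.1022
Distance = 953.07/sqrt(734.53) = 35.1658

35.1658


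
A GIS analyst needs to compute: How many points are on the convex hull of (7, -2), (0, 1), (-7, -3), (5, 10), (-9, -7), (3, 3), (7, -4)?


Convex hull vertices (CCW): (-9, -7), (7, -4), (7, -2), (5, 10), (-7, -3)
Count = 5

5


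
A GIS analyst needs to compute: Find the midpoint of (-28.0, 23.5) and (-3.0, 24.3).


M = (((-28)+(-3))/2, (23.5+24.3)/2)
= (-15.5, 23.9)

(-15.5, 23.9)


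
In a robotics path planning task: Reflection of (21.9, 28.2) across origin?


Reflection over origin: (x,y) -> (-x,-y)
(21.9, 28.2) -> (-21.9, -28.2)

(-21.9, -28.2)


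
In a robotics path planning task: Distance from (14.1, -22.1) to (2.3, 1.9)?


dx=-11.8, dy=24
d^2 = (-11.8)^2 + 24^2 = 715.24
d = sqrt(715.24) = 26.744

26.744


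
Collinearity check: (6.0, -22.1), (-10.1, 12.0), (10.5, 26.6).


Cross product: ((-10.1)-6)*(26.6-(-22.1)) - (12-(-22.1))*(10.5-6)
= -937.52

No, not collinear


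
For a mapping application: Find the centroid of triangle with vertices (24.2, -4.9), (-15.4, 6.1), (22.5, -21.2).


Centroid = ((x_A+x_B+x_C)/3, (y_A+y_B+y_C)/3)
= ((24.2+(-15.4)+22.5)/3, ((-4.9)+6.1+(-21.2))/3)
= (10.4333, -6.6667)

(10.4333, -6.6667)


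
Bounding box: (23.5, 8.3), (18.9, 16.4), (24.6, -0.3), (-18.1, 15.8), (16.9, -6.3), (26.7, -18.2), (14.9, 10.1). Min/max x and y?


x range: [-18.1, 26.7]
y range: [-18.2, 16.4]
Bounding box: (-18.1,-18.2) to (26.7,16.4)

(-18.1,-18.2) to (26.7,16.4)


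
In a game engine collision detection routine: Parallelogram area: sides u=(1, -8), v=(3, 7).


|u x v| = |1*7 - (-8)*3|
= |7 - (-24)| = 31

31


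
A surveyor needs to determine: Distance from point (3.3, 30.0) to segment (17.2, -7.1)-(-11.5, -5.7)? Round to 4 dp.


Project P onto AB: t = 0.5461 (clamped to [0,1])
Closest point on segment: (1.5275, -6.3355)
Distance: 36.3787

36.3787


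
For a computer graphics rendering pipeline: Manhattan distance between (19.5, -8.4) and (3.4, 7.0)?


|19.5-3.4| + |(-8.4)-7| = 16.1 + 15.4 = 31.5

31.5


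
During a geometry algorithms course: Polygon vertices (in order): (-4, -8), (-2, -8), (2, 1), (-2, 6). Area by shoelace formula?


Shoelace sum: ((-4)*(-8) - (-2)*(-8)) + ((-2)*1 - 2*(-8)) + (2*6 - (-2)*1) + ((-2)*(-8) - (-4)*6)
= 84
Area = |84|/2 = 42

42


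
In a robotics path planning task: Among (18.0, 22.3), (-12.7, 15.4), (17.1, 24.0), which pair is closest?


d(P0,P1) = 31.4659, d(P0,P2) = 1.9235, d(P1,P2) = 31.0161
Closest: P0 and P2

Closest pair: (18.0, 22.3) and (17.1, 24.0), distance = 1.9235


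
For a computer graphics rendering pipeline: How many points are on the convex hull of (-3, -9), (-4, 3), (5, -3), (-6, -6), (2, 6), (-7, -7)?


Convex hull vertices (CCW): (-7, -7), (-3, -9), (5, -3), (2, 6), (-4, 3)
Count = 5

5


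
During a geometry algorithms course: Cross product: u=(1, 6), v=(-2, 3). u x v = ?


u x v = u_x*v_y - u_y*v_x = 1*3 - 6*(-2)
= 3 - (-12) = 15

15


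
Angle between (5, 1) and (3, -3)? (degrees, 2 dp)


u.v = 12, |u| = sqrt(26) = 5.099, |v| = sqrt(18) = 4.2426
cos(theta) = u.v/(|u||v|) = 12/sqrt(468) = 0.5547
theta = acos(0.5547) = 56.31 degrees

56.31 degrees


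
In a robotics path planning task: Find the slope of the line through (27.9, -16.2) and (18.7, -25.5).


slope = (y2-y1)/(x2-x1) = ((-25.5)-(-16.2))/(18.7-27.9) = (-9.3)/(-9.2) = 1.0109

1.0109


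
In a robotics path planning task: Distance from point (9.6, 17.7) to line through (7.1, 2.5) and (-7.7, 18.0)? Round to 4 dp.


|cross product| = 263.71
|line direction| = sqrt(459.29) = 21.4311
Distance = 263.71/sqrt(459.29) = 12.305

12.305


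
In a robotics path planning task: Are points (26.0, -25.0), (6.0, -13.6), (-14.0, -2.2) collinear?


Cross product: (6-26)*((-2.2)-(-25)) - ((-13.6)-(-25))*((-14)-26)
= 0

Yes, collinear


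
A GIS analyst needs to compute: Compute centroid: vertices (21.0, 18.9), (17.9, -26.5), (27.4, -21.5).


Centroid = ((x_A+x_B+x_C)/3, (y_A+y_B+y_C)/3)
= ((21+17.9+27.4)/3, (18.9+(-26.5)+(-21.5))/3)
= (22.1, -9.7)

(22.1, -9.7)


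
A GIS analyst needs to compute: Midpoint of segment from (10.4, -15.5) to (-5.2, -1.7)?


M = ((10.4+(-5.2))/2, ((-15.5)+(-1.7))/2)
= (2.6, -8.6)

(2.6, -8.6)


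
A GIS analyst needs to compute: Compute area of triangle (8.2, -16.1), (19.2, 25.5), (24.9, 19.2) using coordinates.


Area = |x_A(y_B-y_C) + x_B(y_C-y_A) + x_C(y_A-y_B)|/2
= |51.66 + 677.76 + (-1035.84)|/2
= 306.42/2 = 153.21

153.21


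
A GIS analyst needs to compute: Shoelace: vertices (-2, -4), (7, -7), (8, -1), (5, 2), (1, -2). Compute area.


Shoelace sum: ((-2)*(-7) - 7*(-4)) + (7*(-1) - 8*(-7)) + (8*2 - 5*(-1)) + (5*(-2) - 1*2) + (1*(-4) - (-2)*(-2))
= 92
Area = |92|/2 = 46

46


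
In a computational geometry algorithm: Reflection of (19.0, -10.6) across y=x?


Reflection over y=x: (x,y) -> (y,x)
(19, -10.6) -> (-10.6, 19)

(-10.6, 19)


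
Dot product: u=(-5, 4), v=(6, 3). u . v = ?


u . v = u_x*v_x + u_y*v_y = (-5)*6 + 4*3
= (-30) + 12 = -18

-18


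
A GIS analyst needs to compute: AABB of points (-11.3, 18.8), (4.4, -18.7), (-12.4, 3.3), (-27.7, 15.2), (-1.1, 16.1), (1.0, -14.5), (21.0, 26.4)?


x range: [-27.7, 21]
y range: [-18.7, 26.4]
Bounding box: (-27.7,-18.7) to (21,26.4)

(-27.7,-18.7) to (21,26.4)


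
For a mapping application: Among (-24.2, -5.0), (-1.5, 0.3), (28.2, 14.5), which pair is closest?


d(P0,P1) = 23.3105, d(P0,P2) = 55.9107, d(P1,P2) = 32.9201
Closest: P0 and P1

Closest pair: (-24.2, -5.0) and (-1.5, 0.3), distance = 23.3105


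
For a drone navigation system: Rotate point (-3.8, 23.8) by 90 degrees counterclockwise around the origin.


90° CCW: (x,y) -> (-y, x)
(-3.8,23.8) -> (-23.8, -3.8)

(-23.8, -3.8)


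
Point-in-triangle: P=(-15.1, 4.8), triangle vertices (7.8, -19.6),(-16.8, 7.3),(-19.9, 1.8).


Cross products: AB x AP = 15.77, BC x BP = 17.1, CA x CP = 185.82
All same sign? yes

Yes, inside


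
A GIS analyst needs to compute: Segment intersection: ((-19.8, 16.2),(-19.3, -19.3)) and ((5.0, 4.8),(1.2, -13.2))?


Cross products: d1=-489.72, d2=-345.82, d3=874.7, d4=730.8
d1*d2 < 0 and d3*d4 < 0? no

No, they don't intersect


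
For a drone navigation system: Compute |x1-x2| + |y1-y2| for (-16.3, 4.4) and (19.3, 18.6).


|(-16.3)-19.3| + |4.4-18.6| = 35.6 + 14.2 = 49.8

49.8


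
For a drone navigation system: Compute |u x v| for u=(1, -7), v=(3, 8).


|u x v| = |1*8 - (-7)*3|
= |8 - (-21)| = 29

29


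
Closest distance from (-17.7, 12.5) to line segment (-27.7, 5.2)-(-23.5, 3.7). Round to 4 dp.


Project P onto AB: t = 1 (clamped to [0,1])
Closest point on segment: (-23.5, 3.7)
Distance: 10.5394

10.5394


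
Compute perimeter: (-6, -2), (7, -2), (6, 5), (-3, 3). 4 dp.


Sides: (-6, -2)->(7, -2): sqrt(169) = 13, (7, -2)->(6, 5): sqrt(50) = 7.071068, (6, 5)->(-3, 3): sqrt(85) = 9.219544, (-3, 3)->(-6, -2): sqrt(34) = 5.830952
Sum = 35.121564
Perimeter = 35.1216

35.1216


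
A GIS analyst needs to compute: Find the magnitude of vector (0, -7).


|u| = sqrt(0^2 + (-7)^2) = sqrt(49) = 7

7


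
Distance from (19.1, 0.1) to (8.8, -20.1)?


dx=-10.3, dy=-20.2
d^2 = (-10.3)^2 + (-20.2)^2 = 514.13
d = sqrt(514.13) = 22.6744

22.6744


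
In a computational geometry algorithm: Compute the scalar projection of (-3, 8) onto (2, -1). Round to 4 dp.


u.v = -14, |v| = sqrt(5) = 2.2361
Scalar projection = u.v / |v| = -14 / sqrt(5) = -6.261

-6.261


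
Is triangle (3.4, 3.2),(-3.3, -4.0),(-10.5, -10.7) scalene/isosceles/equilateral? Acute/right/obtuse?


Side lengths squared: AB^2=96.73, BC^2=96.73, CA^2=386.42
Sorted: [96.73, 96.73, 386.42]
By sides: Isosceles, By angles: Obtuse

Isosceles, Obtuse


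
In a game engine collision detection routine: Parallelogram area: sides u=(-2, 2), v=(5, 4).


|u x v| = |(-2)*4 - 2*5|
= |(-8) - 10| = 18

18


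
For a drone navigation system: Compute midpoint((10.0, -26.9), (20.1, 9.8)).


M = ((10+20.1)/2, ((-26.9)+9.8)/2)
= (15.05, -8.55)

(15.05, -8.55)


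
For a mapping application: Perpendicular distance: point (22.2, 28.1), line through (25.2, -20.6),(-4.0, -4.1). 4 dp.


|cross product| = 1372.54
|line direction| = sqrt(1124.89) = 33.5394
Distance = 1372.54/sqrt(1124.89) = 40.9232

40.9232


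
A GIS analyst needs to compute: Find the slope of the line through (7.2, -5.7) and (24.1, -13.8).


slope = (y2-y1)/(x2-x1) = ((-13.8)-(-5.7))/(24.1-7.2) = (-8.1)/16.9 = -0.4793

-0.4793


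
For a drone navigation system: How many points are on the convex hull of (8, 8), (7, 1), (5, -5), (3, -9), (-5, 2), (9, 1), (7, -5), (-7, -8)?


Convex hull vertices (CCW): (-7, -8), (3, -9), (7, -5), (9, 1), (8, 8), (-5, 2)
Count = 6

6


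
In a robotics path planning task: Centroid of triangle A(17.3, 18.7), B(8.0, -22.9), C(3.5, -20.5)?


Centroid = ((x_A+x_B+x_C)/3, (y_A+y_B+y_C)/3)
= ((17.3+8+3.5)/3, (18.7+(-22.9)+(-20.5))/3)
= (9.6, -8.2333)

(9.6, -8.2333)


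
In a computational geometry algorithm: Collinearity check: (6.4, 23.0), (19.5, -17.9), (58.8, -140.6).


Cross product: (19.5-6.4)*((-140.6)-23) - ((-17.9)-23)*(58.8-6.4)
= 0

Yes, collinear


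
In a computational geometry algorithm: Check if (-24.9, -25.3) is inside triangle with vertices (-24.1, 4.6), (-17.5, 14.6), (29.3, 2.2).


Cross products: AB x AP = -189.34, BC x BP = -1959.08, CA x CP = 1598.58
All same sign? no

No, outside


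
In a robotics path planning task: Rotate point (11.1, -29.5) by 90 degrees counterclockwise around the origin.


90° CCW: (x,y) -> (-y, x)
(11.1,-29.5) -> (29.5, 11.1)

(29.5, 11.1)


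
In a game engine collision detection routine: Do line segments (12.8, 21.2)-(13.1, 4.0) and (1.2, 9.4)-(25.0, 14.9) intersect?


Cross products: d1=217.04, d2=-193.97, d3=-203.06, d4=207.95
d1*d2 < 0 and d3*d4 < 0? yes

Yes, they intersect


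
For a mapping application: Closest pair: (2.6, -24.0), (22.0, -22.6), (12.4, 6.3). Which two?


d(P0,P1) = 19.4504, d(P0,P2) = 31.8454, d(P1,P2) = 30.4528
Closest: P0 and P1

Closest pair: (2.6, -24.0) and (22.0, -22.6), distance = 19.4504


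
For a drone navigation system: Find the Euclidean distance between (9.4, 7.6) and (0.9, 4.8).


dx=-8.5, dy=-2.8
d^2 = (-8.5)^2 + (-2.8)^2 = 80.09
d = sqrt(80.09) = 8.9493

8.9493


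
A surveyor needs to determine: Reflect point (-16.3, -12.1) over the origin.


Reflection over origin: (x,y) -> (-x,-y)
(-16.3, -12.1) -> (16.3, 12.1)

(16.3, 12.1)


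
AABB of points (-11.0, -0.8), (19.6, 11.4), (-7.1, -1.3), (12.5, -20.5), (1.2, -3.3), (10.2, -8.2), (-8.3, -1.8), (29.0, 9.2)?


x range: [-11, 29]
y range: [-20.5, 11.4]
Bounding box: (-11,-20.5) to (29,11.4)

(-11,-20.5) to (29,11.4)


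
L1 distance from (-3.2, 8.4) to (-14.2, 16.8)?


|(-3.2)-(-14.2)| + |8.4-16.8| = 11 + 8.4 = 19.4

19.4


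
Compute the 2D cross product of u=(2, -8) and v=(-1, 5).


u x v = u_x*v_y - u_y*v_x = 2*5 - (-8)*(-1)
= 10 - 8 = 2

2


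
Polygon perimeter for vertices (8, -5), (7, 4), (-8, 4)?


Sides: (8, -5)->(7, 4): sqrt(82) = 9.055385, (7, 4)->(-8, 4): sqrt(225) = 15, (-8, 4)->(8, -5): sqrt(337) = 18.35756
Sum = 42.412945
Perimeter = 42.4129

42.4129


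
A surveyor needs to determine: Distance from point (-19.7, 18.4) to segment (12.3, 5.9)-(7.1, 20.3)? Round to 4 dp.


Project P onto AB: t = 1 (clamped to [0,1])
Closest point on segment: (7.1, 20.3)
Distance: 26.8673

26.8673


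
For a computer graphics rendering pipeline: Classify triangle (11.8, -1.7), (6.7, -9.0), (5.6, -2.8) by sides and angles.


Side lengths squared: AB^2=79.3, BC^2=39.65, CA^2=39.65
Sorted: [39.65, 39.65, 79.3]
By sides: Isosceles, By angles: Right

Isosceles, Right


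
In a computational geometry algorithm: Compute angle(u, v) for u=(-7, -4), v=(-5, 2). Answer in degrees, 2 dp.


u.v = 27, |u| = sqrt(65) = 8.0623, |v| = sqrt(29) = 5.3852
cos(theta) = u.v/(|u||v|) = 27/sqrt(1885) = 0.621882
theta = acos(0.621882) = 51.55 degrees

51.55 degrees


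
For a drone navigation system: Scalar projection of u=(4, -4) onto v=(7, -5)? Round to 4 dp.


u.v = 48, |v| = sqrt(74) = 8.6023
Scalar projection = u.v / |v| = 48 / sqrt(74) = 5.5799

5.5799


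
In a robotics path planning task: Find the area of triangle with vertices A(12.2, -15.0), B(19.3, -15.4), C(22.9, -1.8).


Area = |x_A(y_B-y_C) + x_B(y_C-y_A) + x_C(y_A-y_B)|/2
= |(-165.92) + 254.76 + 9.16|/2
= 98/2 = 49

49


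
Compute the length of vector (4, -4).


|u| = sqrt(4^2 + (-4)^2) = sqrt(32) = 5.6569

5.6569


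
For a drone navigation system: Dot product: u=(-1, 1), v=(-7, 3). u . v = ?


u . v = u_x*v_x + u_y*v_y = (-1)*(-7) + 1*3
= 7 + 3 = 10

10


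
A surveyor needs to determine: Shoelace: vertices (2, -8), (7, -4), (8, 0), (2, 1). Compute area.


Shoelace sum: (2*(-4) - 7*(-8)) + (7*0 - 8*(-4)) + (8*1 - 2*0) + (2*(-8) - 2*1)
= 70
Area = |70|/2 = 35

35


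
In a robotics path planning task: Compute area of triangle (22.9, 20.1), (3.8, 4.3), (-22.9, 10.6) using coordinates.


Area = |x_A(y_B-y_C) + x_B(y_C-y_A) + x_C(y_A-y_B)|/2
= |(-144.27) + (-36.1) + (-361.82)|/2
= 542.19/2 = 271.095

271.095


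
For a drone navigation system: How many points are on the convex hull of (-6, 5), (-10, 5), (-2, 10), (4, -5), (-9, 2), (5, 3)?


Convex hull vertices (CCW): (-10, 5), (-9, 2), (4, -5), (5, 3), (-2, 10)
Count = 5

5


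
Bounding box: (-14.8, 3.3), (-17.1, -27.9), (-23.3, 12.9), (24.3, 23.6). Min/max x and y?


x range: [-23.3, 24.3]
y range: [-27.9, 23.6]
Bounding box: (-23.3,-27.9) to (24.3,23.6)

(-23.3,-27.9) to (24.3,23.6)


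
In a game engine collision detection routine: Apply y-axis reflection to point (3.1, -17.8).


Reflection over y-axis: (x,y) -> (-x,y)
(3.1, -17.8) -> (-3.1, -17.8)

(-3.1, -17.8)


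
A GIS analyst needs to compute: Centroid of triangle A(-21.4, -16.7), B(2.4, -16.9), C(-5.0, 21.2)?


Centroid = ((x_A+x_B+x_C)/3, (y_A+y_B+y_C)/3)
= (((-21.4)+2.4+(-5))/3, ((-16.7)+(-16.9)+21.2)/3)
= (-8, -4.1333)

(-8, -4.1333)


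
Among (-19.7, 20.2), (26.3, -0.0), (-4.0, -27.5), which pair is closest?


d(P0,P1) = 50.2398, d(P0,P2) = 50.2173, d(P1,P2) = 40.9187
Closest: P1 and P2

Closest pair: (26.3, -0.0) and (-4.0, -27.5), distance = 40.9187


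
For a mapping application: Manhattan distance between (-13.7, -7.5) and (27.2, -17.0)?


|(-13.7)-27.2| + |(-7.5)-(-17)| = 40.9 + 9.5 = 50.4

50.4


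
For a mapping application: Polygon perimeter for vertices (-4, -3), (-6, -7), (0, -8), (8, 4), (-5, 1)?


Sides: (-4, -3)->(-6, -7): sqrt(20) = 4.472136, (-6, -7)->(0, -8): sqrt(37) = 6.082763, (0, -8)->(8, 4): sqrt(208) = 14.422205, (8, 4)->(-5, 1): sqrt(178) = 13.341664, (-5, 1)->(-4, -3): sqrt(17) = 4.123106
Sum = 42.441874
Perimeter = 42.4419

42.4419


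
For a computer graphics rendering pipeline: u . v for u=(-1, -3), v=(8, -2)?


u . v = u_x*v_x + u_y*v_y = (-1)*8 + (-3)*(-2)
= (-8) + 6 = -2

-2


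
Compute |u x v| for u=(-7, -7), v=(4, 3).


|u x v| = |(-7)*3 - (-7)*4|
= |(-21) - (-28)| = 7

7


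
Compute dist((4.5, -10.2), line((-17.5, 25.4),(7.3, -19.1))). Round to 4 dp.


|cross product| = 96.12
|line direction| = sqrt(2595.29) = 50.944
Distance = 96.12/sqrt(2595.29) = 1.8868

1.8868


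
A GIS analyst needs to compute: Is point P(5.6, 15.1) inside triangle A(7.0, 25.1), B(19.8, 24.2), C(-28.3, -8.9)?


Cross products: AB x AP = -129.26, BC x BP = -32.31, CA x CP = -305.4
All same sign? yes

Yes, inside


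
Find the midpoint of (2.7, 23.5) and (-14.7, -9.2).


M = ((2.7+(-14.7))/2, (23.5+(-9.2))/2)
= (-6, 7.15)

(-6, 7.15)


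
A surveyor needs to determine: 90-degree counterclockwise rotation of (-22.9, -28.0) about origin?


90° CCW: (x,y) -> (-y, x)
(-22.9,-28) -> (28, -22.9)

(28, -22.9)


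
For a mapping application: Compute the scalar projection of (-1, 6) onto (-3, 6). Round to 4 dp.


u.v = 39, |v| = sqrt(45) = 6.7082
Scalar projection = u.v / |v| = 39 / sqrt(45) = 5.8138

5.8138


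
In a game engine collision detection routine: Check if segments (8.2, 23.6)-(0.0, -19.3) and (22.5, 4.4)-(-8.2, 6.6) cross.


Cross products: d1=-557.98, d2=777.09, d3=770.91, d4=-564.16
d1*d2 < 0 and d3*d4 < 0? yes

Yes, they intersect


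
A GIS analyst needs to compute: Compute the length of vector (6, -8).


|u| = sqrt(6^2 + (-8)^2) = sqrt(100) = 10

10


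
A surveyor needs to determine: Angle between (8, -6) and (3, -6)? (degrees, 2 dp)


u.v = 60, |u| = sqrt(100) = 10, |v| = sqrt(45) = 6.7082
cos(theta) = u.v/(|u||v|) = 60/sqrt(4500) = 0.894427
theta = acos(0.894427) = 26.57 degrees

26.57 degrees


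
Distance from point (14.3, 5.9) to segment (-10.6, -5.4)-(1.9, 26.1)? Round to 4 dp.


Project P onto AB: t = 0.5809 (clamped to [0,1])
Closest point on segment: (-3.3384, 12.8993)
Distance: 18.9764

18.9764


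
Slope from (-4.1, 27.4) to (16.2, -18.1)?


slope = (y2-y1)/(x2-x1) = ((-18.1)-27.4)/(16.2-(-4.1)) = (-45.5)/20.3 = -2.2414

-2.2414


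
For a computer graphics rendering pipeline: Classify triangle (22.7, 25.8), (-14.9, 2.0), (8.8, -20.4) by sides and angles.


Side lengths squared: AB^2=1980.2, BC^2=1063.45, CA^2=2327.65
Sorted: [1063.45, 1980.2, 2327.65]
By sides: Scalene, By angles: Acute

Scalene, Acute


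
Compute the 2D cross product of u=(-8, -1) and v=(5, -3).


u x v = u_x*v_y - u_y*v_x = (-8)*(-3) - (-1)*5
= 24 - (-5) = 29

29


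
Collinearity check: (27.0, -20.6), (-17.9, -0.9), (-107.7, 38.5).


Cross product: ((-17.9)-27)*(38.5-(-20.6)) - ((-0.9)-(-20.6))*((-107.7)-27)
= 0

Yes, collinear


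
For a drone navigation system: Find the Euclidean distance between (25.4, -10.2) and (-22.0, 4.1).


dx=-47.4, dy=14.3
d^2 = (-47.4)^2 + 14.3^2 = 2451.25
d = sqrt(2451.25) = 49.5101

49.5101


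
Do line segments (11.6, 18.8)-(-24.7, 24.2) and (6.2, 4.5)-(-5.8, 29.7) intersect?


Cross products: d1=-307.68, d2=542.28, d3=548.25, d4=-301.71
d1*d2 < 0 and d3*d4 < 0? yes

Yes, they intersect


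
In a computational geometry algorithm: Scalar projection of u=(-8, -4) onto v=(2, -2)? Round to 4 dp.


u.v = -8, |v| = sqrt(8) = 2.8284
Scalar projection = u.v / |v| = -8 / sqrt(8) = -2.8284

-2.8284


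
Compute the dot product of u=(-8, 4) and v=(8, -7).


u . v = u_x*v_x + u_y*v_y = (-8)*8 + 4*(-7)
= (-64) + (-28) = -92

-92


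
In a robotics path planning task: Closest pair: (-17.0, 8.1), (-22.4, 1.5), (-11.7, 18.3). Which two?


d(P0,P1) = 8.5276, d(P0,P2) = 11.4948, d(P1,P2) = 19.9181
Closest: P0 and P1

Closest pair: (-17.0, 8.1) and (-22.4, 1.5), distance = 8.5276


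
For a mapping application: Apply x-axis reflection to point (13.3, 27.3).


Reflection over x-axis: (x,y) -> (x,-y)
(13.3, 27.3) -> (13.3, -27.3)

(13.3, -27.3)


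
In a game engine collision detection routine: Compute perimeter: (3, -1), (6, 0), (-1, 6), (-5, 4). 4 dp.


Sides: (3, -1)->(6, 0): sqrt(10) = 3.162278, (6, 0)->(-1, 6): sqrt(85) = 9.219544, (-1, 6)->(-5, 4): sqrt(20) = 4.472136, (-5, 4)->(3, -1): sqrt(89) = 9.433981
Sum = 26.287939
Perimeter = 26.2879

26.2879


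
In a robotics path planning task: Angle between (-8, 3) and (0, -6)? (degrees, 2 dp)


u.v = -18, |u| = sqrt(73) = 8.544, |v| = sqrt(36) = 6
cos(theta) = u.v/(|u||v|) = -18/sqrt(2628) = -0.351123
theta = acos(-0.351123) = 110.56 degrees

110.56 degrees


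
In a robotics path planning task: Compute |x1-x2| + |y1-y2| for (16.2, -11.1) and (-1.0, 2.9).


|16.2-(-1)| + |(-11.1)-2.9| = 17.2 + 14 = 31.2

31.2


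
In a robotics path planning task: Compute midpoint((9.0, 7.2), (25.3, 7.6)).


M = ((9+25.3)/2, (7.2+7.6)/2)
= (17.15, 7.4)

(17.15, 7.4)


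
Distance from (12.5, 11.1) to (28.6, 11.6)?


dx=16.1, dy=0.5
d^2 = 16.1^2 + 0.5^2 = 259.46
d = sqrt(259.46) = 16.1078

16.1078


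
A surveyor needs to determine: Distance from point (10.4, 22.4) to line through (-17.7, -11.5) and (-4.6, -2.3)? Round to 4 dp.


|cross product| = 185.57
|line direction| = sqrt(256.25) = 16.0078
Distance = 185.57/sqrt(256.25) = 11.5925

11.5925


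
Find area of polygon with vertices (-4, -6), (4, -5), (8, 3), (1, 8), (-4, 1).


Shoelace sum: ((-4)*(-5) - 4*(-6)) + (4*3 - 8*(-5)) + (8*8 - 1*3) + (1*1 - (-4)*8) + ((-4)*(-6) - (-4)*1)
= 218
Area = |218|/2 = 109

109


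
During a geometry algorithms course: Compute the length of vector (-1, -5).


|u| = sqrt((-1)^2 + (-5)^2) = sqrt(26) = 5.099

5.099


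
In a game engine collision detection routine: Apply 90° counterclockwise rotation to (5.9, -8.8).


90° CCW: (x,y) -> (-y, x)
(5.9,-8.8) -> (8.8, 5.9)

(8.8, 5.9)


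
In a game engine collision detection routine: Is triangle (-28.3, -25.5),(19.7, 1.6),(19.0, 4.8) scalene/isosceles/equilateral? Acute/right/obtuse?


Side lengths squared: AB^2=3038.41, BC^2=10.73, CA^2=3155.38
Sorted: [10.73, 3038.41, 3155.38]
By sides: Scalene, By angles: Obtuse

Scalene, Obtuse


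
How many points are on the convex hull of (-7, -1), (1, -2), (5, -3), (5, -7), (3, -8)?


Convex hull vertices (CCW): (-7, -1), (3, -8), (5, -7), (5, -3), (1, -2)
Count = 5

5


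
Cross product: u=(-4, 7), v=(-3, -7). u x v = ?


u x v = u_x*v_y - u_y*v_x = (-4)*(-7) - 7*(-3)
= 28 - (-21) = 49

49


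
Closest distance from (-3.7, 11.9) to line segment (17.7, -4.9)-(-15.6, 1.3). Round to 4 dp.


Project P onto AB: t = 0.7119 (clamped to [0,1])
Closest point on segment: (-6.0061, -0.4862)
Distance: 12.5991

12.5991


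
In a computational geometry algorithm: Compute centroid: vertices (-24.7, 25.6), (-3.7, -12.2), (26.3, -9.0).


Centroid = ((x_A+x_B+x_C)/3, (y_A+y_B+y_C)/3)
= (((-24.7)+(-3.7)+26.3)/3, (25.6+(-12.2)+(-9))/3)
= (-0.7, 1.4667)

(-0.7, 1.4667)


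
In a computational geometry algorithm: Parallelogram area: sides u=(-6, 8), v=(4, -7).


|u x v| = |(-6)*(-7) - 8*4|
= |42 - 32| = 10

10


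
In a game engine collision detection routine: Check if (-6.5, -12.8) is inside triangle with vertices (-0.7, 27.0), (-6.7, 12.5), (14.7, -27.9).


Cross products: AB x AP = 154.7, BC x BP = -533.34, CA x CP = 931.34
All same sign? no

No, outside


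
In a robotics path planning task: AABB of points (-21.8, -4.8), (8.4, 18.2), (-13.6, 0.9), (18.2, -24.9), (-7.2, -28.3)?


x range: [-21.8, 18.2]
y range: [-28.3, 18.2]
Bounding box: (-21.8,-28.3) to (18.2,18.2)

(-21.8,-28.3) to (18.2,18.2)


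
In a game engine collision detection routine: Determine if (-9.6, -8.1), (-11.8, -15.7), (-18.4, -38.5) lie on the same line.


Cross product: ((-11.8)-(-9.6))*((-38.5)-(-8.1)) - ((-15.7)-(-8.1))*((-18.4)-(-9.6))
= 0

Yes, collinear


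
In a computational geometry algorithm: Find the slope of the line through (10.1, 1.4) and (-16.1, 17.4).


slope = (y2-y1)/(x2-x1) = (17.4-1.4)/((-16.1)-10.1) = 16/(-26.2) = -0.6107

-0.6107


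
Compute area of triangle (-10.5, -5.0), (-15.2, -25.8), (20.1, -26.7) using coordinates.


Area = |x_A(y_B-y_C) + x_B(y_C-y_A) + x_C(y_A-y_B)|/2
= |(-9.45) + 329.84 + 418.08|/2
= 738.47/2 = 369.235

369.235


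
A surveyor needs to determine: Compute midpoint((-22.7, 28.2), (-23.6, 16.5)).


M = (((-22.7)+(-23.6))/2, (28.2+16.5)/2)
= (-23.15, 22.35)

(-23.15, 22.35)


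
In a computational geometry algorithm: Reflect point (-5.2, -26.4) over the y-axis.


Reflection over y-axis: (x,y) -> (-x,y)
(-5.2, -26.4) -> (5.2, -26.4)

(5.2, -26.4)


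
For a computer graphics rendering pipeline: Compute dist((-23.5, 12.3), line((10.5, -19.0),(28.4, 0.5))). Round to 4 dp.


|cross product| = 1223.27
|line direction| = sqrt(700.66) = 26.47
Distance = 1223.27/sqrt(700.66) = 46.2135

46.2135


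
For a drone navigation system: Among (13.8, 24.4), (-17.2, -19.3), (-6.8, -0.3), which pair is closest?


d(P0,P1) = 53.5788, d(P0,P2) = 32.1629, d(P1,P2) = 21.6601
Closest: P1 and P2

Closest pair: (-17.2, -19.3) and (-6.8, -0.3), distance = 21.6601


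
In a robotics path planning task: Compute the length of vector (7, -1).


|u| = sqrt(7^2 + (-1)^2) = sqrt(50) = 7.0711

7.0711


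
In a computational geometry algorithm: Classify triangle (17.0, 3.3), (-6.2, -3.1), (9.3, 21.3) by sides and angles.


Side lengths squared: AB^2=579.2, BC^2=835.61, CA^2=383.29
Sorted: [383.29, 579.2, 835.61]
By sides: Scalene, By angles: Acute

Scalene, Acute


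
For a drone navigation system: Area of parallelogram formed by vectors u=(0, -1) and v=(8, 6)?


|u x v| = |0*6 - (-1)*8|
= |0 - (-8)| = 8

8


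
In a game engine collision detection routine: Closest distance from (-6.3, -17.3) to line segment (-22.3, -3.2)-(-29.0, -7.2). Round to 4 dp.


Project P onto AB: t = 0 (clamped to [0,1])
Closest point on segment: (-22.3, -3.2)
Distance: 21.3263

21.3263


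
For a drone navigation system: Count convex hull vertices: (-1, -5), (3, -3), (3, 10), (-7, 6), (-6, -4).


Convex hull vertices (CCW): (-7, 6), (-6, -4), (-1, -5), (3, -3), (3, 10)
Count = 5

5


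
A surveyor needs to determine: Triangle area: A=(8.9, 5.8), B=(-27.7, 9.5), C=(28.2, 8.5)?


Area = |x_A(y_B-y_C) + x_B(y_C-y_A) + x_C(y_A-y_B)|/2
= |8.9 + (-74.79) + (-104.34)|/2
= 170.23/2 = 85.115

85.115


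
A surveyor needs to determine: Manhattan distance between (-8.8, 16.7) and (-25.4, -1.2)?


|(-8.8)-(-25.4)| + |16.7-(-1.2)| = 16.6 + 17.9 = 34.5

34.5


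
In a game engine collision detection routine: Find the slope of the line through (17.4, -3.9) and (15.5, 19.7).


slope = (y2-y1)/(x2-x1) = (19.7-(-3.9))/(15.5-17.4) = 23.6/(-1.9) = -12.4211

-12.4211


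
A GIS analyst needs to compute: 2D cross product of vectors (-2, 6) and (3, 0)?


u x v = u_x*v_y - u_y*v_x = (-2)*0 - 6*3
= 0 - 18 = -18

-18


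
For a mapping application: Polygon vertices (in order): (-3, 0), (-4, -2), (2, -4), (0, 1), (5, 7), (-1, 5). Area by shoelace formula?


Shoelace sum: ((-3)*(-2) - (-4)*0) + ((-4)*(-4) - 2*(-2)) + (2*1 - 0*(-4)) + (0*7 - 5*1) + (5*5 - (-1)*7) + ((-1)*0 - (-3)*5)
= 70
Area = |70|/2 = 35

35


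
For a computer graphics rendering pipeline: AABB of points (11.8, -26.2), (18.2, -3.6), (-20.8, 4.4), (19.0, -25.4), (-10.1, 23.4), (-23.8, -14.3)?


x range: [-23.8, 19]
y range: [-26.2, 23.4]
Bounding box: (-23.8,-26.2) to (19,23.4)

(-23.8,-26.2) to (19,23.4)


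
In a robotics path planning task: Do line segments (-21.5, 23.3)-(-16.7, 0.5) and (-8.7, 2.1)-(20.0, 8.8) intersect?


Cross products: d1=694.2, d2=7.68, d3=190.08, d4=876.6
d1*d2 < 0 and d3*d4 < 0? no

No, they don't intersect


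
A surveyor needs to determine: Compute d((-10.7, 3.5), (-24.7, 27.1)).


dx=-14, dy=23.6
d^2 = (-14)^2 + 23.6^2 = 752.96
d = sqrt(752.96) = 27.4401

27.4401


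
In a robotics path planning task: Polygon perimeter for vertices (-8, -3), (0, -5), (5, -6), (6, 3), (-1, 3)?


Sides: (-8, -3)->(0, -5): sqrt(68) = 8.246211, (0, -5)->(5, -6): sqrt(26) = 5.09902, (5, -6)->(6, 3): sqrt(82) = 9.055385, (6, 3)->(-1, 3): sqrt(49) = 7, (-1, 3)->(-8, -3): sqrt(85) = 9.219544
Sum = 38.62016
Perimeter = 38.6202

38.6202


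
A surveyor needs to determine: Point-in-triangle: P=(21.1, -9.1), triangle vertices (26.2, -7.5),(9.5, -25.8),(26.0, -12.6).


Cross products: AB x AP = -66.61, BC x BP = 122.43, CA x CP = 25.69
All same sign? no

No, outside


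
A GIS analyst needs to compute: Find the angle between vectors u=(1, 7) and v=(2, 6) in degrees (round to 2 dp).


u.v = 44, |u| = sqrt(50) = 7.0711, |v| = sqrt(40) = 6.3246
cos(theta) = u.v/(|u||v|) = 44/sqrt(2000) = 0.98387
theta = acos(0.98387) = 10.3 degrees

10.3 degrees


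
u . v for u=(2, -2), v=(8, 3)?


u . v = u_x*v_x + u_y*v_y = 2*8 + (-2)*3
= 16 + (-6) = 10

10


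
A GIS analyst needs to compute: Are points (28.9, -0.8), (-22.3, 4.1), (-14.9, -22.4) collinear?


Cross product: ((-22.3)-28.9)*((-22.4)-(-0.8)) - (4.1-(-0.8))*((-14.9)-28.9)
= 1320.54

No, not collinear


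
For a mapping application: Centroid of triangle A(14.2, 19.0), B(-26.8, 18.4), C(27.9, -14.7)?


Centroid = ((x_A+x_B+x_C)/3, (y_A+y_B+y_C)/3)
= ((14.2+(-26.8)+27.9)/3, (19+18.4+(-14.7))/3)
= (5.1, 7.5667)

(5.1, 7.5667)


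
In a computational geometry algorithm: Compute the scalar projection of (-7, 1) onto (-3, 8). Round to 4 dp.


u.v = 29, |v| = sqrt(73) = 8.544
Scalar projection = u.v / |v| = 29 / sqrt(73) = 3.3942

3.3942


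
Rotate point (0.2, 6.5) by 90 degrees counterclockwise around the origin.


90° CCW: (x,y) -> (-y, x)
(0.2,6.5) -> (-6.5, 0.2)

(-6.5, 0.2)


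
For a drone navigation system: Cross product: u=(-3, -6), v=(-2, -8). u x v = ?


u x v = u_x*v_y - u_y*v_x = (-3)*(-8) - (-6)*(-2)
= 24 - 12 = 12

12


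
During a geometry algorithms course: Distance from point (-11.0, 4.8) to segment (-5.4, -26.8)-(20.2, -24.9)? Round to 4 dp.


Project P onto AB: t = 0 (clamped to [0,1])
Closest point on segment: (-5.4, -26.8)
Distance: 32.0924

32.0924


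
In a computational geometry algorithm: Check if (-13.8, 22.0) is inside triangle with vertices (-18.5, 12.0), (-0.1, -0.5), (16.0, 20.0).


Cross products: AB x AP = 242.75, BC x BP = 643.1, CA x CP = -307.4
All same sign? no

No, outside


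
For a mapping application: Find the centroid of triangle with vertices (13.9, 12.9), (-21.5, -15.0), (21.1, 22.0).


Centroid = ((x_A+x_B+x_C)/3, (y_A+y_B+y_C)/3)
= ((13.9+(-21.5)+21.1)/3, (12.9+(-15)+22)/3)
= (4.5, 6.6333)

(4.5, 6.6333)


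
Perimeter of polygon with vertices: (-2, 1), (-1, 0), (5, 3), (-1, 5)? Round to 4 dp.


Sides: (-2, 1)->(-1, 0): sqrt(2) = 1.414214, (-1, 0)->(5, 3): sqrt(45) = 6.708204, (5, 3)->(-1, 5): sqrt(40) = 6.324555, (-1, 5)->(-2, 1): sqrt(17) = 4.123106
Sum = 18.570079
Perimeter = 18.5701

18.5701


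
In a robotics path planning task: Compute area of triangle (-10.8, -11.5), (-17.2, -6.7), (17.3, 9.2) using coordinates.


Area = |x_A(y_B-y_C) + x_B(y_C-y_A) + x_C(y_A-y_B)|/2
= |171.72 + (-356.04) + (-83.04)|/2
= 267.36/2 = 133.68

133.68


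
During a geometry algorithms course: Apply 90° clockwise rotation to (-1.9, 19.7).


90° CW: (x,y) -> (y, -x)
(-1.9,19.7) -> (19.7, 1.9)

(19.7, 1.9)


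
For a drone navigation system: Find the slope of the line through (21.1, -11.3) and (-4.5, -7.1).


slope = (y2-y1)/(x2-x1) = ((-7.1)-(-11.3))/((-4.5)-21.1) = 4.2/(-25.6) = -0.1641

-0.1641


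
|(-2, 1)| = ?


|u| = sqrt((-2)^2 + 1^2) = sqrt(5) = 2.2361

2.2361


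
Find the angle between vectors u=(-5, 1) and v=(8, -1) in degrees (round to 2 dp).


u.v = -41, |u| = sqrt(26) = 5.099, |v| = sqrt(65) = 8.0623
cos(theta) = u.v/(|u||v|) = -41/sqrt(1690) = -0.997334
theta = acos(-0.997334) = 175.82 degrees

175.82 degrees


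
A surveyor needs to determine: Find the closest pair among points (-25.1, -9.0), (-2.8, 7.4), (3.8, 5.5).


d(P0,P1) = 27.6812, d(P0,P2) = 32.3336, d(P1,P2) = 6.868
Closest: P1 and P2

Closest pair: (-2.8, 7.4) and (3.8, 5.5), distance = 6.868


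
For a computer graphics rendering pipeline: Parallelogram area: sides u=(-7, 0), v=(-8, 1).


|u x v| = |(-7)*1 - 0*(-8)|
= |(-7) - 0| = 7

7


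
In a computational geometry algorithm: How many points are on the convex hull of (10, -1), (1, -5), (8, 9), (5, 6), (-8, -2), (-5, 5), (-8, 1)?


Convex hull vertices (CCW): (-8, -2), (1, -5), (10, -1), (8, 9), (-5, 5), (-8, 1)
Count = 6

6


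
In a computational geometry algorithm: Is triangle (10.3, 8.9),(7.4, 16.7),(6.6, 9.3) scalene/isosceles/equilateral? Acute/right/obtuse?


Side lengths squared: AB^2=69.25, BC^2=55.4, CA^2=13.85
Sorted: [13.85, 55.4, 69.25]
By sides: Scalene, By angles: Right

Scalene, Right


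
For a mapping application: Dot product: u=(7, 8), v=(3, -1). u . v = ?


u . v = u_x*v_x + u_y*v_y = 7*3 + 8*(-1)
= 21 + (-8) = 13

13


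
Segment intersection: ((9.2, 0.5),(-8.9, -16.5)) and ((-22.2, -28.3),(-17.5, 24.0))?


Cross products: d1=-1506.86, d2=-640.13, d3=-12.52, d4=-879.25
d1*d2 < 0 and d3*d4 < 0? no

No, they don't intersect


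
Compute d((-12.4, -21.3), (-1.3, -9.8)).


dx=11.1, dy=11.5
d^2 = 11.1^2 + 11.5^2 = 255.46
d = sqrt(255.46) = 15.9831

15.9831


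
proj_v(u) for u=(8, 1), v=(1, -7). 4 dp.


u.v = 1, |v| = sqrt(50) = 7.0711
Scalar projection = u.v / |v| = 1 / sqrt(50) = 0.1414

0.1414


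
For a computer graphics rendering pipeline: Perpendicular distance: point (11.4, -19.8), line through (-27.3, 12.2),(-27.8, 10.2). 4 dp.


|cross product| = 93.4
|line direction| = sqrt(4.25) = 2.0616
Distance = 93.4/sqrt(4.25) = 45.3057

45.3057


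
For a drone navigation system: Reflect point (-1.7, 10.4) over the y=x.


Reflection over y=x: (x,y) -> (y,x)
(-1.7, 10.4) -> (10.4, -1.7)

(10.4, -1.7)


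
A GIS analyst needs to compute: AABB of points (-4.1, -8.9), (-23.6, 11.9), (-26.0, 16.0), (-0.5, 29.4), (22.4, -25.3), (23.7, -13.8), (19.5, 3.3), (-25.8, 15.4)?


x range: [-26, 23.7]
y range: [-25.3, 29.4]
Bounding box: (-26,-25.3) to (23.7,29.4)

(-26,-25.3) to (23.7,29.4)


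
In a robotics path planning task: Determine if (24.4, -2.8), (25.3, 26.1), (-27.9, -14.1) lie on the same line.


Cross product: (25.3-24.4)*((-14.1)-(-2.8)) - (26.1-(-2.8))*((-27.9)-24.4)
= 1501.3

No, not collinear


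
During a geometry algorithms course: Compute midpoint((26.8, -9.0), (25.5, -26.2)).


M = ((26.8+25.5)/2, ((-9)+(-26.2))/2)
= (26.15, -17.6)

(26.15, -17.6)


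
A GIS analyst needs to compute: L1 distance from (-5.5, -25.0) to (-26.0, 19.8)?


|(-5.5)-(-26)| + |(-25)-19.8| = 20.5 + 44.8 = 65.3

65.3


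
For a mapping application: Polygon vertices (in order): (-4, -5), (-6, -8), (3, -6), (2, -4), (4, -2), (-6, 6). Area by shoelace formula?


Shoelace sum: ((-4)*(-8) - (-6)*(-5)) + ((-6)*(-6) - 3*(-8)) + (3*(-4) - 2*(-6)) + (2*(-2) - 4*(-4)) + (4*6 - (-6)*(-2)) + ((-6)*(-5) - (-4)*6)
= 140
Area = |140|/2 = 70

70


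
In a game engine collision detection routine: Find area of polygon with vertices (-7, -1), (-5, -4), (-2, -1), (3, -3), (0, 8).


Shoelace sum: ((-7)*(-4) - (-5)*(-1)) + ((-5)*(-1) - (-2)*(-4)) + ((-2)*(-3) - 3*(-1)) + (3*8 - 0*(-3)) + (0*(-1) - (-7)*8)
= 109
Area = |109|/2 = 54.5

54.5


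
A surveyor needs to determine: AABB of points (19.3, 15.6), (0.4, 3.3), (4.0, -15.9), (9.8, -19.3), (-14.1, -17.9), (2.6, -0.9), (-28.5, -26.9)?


x range: [-28.5, 19.3]
y range: [-26.9, 15.6]
Bounding box: (-28.5,-26.9) to (19.3,15.6)

(-28.5,-26.9) to (19.3,15.6)


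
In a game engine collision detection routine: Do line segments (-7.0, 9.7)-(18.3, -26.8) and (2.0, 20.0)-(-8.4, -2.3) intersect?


Cross products: d1=-93.58, d2=850.21, d3=589.09, d4=-354.7
d1*d2 < 0 and d3*d4 < 0? yes

Yes, they intersect


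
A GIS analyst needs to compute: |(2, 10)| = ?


|u| = sqrt(2^2 + 10^2) = sqrt(104) = 10.198

10.198


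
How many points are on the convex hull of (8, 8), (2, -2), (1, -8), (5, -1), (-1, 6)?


Convex hull vertices (CCW): (-1, 6), (1, -8), (5, -1), (8, 8)
Count = 4

4


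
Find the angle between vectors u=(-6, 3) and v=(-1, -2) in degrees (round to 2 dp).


u.v = 0, |u| = sqrt(45) = 6.7082, |v| = sqrt(5) = 2.2361
cos(theta) = u.v/(|u||v|) = 0/sqrt(225) = 0
theta = acos(0) = 90 degrees

90 degrees


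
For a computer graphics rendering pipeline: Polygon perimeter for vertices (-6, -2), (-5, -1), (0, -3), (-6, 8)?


Sides: (-6, -2)->(-5, -1): sqrt(2) = 1.414214, (-5, -1)->(0, -3): sqrt(29) = 5.385165, (0, -3)->(-6, 8): sqrt(157) = 12.529964, (-6, 8)->(-6, -2): sqrt(100) = 10
Sum = 29.329343
Perimeter = 29.3293

29.3293


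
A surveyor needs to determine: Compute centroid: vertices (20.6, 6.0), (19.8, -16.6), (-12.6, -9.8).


Centroid = ((x_A+x_B+x_C)/3, (y_A+y_B+y_C)/3)
= ((20.6+19.8+(-12.6))/3, (6+(-16.6)+(-9.8))/3)
= (9.2667, -6.8)

(9.2667, -6.8)
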